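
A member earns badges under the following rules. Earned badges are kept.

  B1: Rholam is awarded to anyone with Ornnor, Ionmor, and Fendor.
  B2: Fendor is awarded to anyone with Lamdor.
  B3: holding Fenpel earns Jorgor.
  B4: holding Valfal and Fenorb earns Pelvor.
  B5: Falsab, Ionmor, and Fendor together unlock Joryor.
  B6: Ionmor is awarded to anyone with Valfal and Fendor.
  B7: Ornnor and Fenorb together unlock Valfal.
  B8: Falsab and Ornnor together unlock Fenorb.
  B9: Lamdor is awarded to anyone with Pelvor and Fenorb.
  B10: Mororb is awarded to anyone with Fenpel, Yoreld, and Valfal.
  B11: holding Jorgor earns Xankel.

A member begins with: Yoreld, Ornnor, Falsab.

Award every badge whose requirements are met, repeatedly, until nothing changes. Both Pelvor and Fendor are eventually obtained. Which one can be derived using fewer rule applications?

Pelvor: With Falsab and Ornnor, Fenorb is earned (B8). With Ornnor and Fenorb, Valfal is earned (B7). With Valfal and Fenorb, Pelvor is earned (B4). [3 rule applications]
Fendor: With Falsab and Ornnor, Fenorb is earned (B8). With Ornnor and Fenorb, Valfal is earned (B7). With Valfal and Fenorb, Pelvor is earned (B4). With Pelvor and Fenorb, Lamdor is earned (B9). With Lamdor, Fendor is earned (B2). [5 rule applications]
Pelvor needs fewer.

Pelvor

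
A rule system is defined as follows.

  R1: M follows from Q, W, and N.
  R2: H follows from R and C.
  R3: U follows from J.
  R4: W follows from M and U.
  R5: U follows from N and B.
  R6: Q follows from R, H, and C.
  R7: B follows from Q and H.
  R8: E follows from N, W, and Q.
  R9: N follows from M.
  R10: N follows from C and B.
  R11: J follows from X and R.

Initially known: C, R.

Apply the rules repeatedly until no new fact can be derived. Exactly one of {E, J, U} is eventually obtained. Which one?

R and C hold, so H follows (R2).
From R, H, and C, R6 gives Q.
From Q and H, R7 gives B.
From C and B, R10 gives N.
From N and B, R5 gives U.
E would need N, W, and Q (R8), but W is never established. J would need X and R (R11), but X is never established.

U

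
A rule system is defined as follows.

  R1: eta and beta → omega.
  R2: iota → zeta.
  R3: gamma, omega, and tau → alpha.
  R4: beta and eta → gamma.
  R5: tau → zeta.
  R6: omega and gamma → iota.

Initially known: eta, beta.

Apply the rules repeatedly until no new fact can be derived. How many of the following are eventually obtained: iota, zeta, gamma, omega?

4

beta and eta hold, so gamma follows (R4).
eta and beta hold, so omega follows (R1).
From omega and gamma, R6 gives iota.
From iota, R2 gives zeta.
iota: reached.
zeta: reached.
gamma: reached.
omega: reached.
All 4 are reached.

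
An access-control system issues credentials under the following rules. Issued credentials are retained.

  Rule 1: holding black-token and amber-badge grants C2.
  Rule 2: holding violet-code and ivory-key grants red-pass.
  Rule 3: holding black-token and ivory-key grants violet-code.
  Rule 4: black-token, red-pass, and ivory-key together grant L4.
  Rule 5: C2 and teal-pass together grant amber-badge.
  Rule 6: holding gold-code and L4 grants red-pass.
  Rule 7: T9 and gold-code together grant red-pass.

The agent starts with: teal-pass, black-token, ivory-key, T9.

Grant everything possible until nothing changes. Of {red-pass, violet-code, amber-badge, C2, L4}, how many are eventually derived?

Holding black-token and ivory-key grants violet-code (Rule 3).
Holding violet-code and ivory-key grants red-pass (Rule 2).
Holding black-token, red-pass, and ivory-key grants L4 (Rule 4).
red-pass: reached.
violet-code: reached.
amber-badge would need C2 and teal-pass (Rule 5), but C2 is never granted.
C2 would need black-token and amber-badge (Rule 1), but amber-badge is never granted.
L4: reached.
Reached: red-pass, violet-code, and L4 — 3 of the 5.

3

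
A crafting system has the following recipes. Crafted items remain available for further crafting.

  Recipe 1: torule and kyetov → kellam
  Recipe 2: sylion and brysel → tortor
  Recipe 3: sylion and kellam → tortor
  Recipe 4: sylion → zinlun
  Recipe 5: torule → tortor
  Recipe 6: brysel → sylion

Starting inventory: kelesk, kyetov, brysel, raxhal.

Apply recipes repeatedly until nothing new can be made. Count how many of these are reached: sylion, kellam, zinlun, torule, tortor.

3

Using Recipe 6, brysel makes sylion.
Using Recipe 2, sylion and brysel make tortor.
sylion → zinlun (Recipe 4).
sylion: reached.
kellam would need torule and kyetov (Recipe 1), but torule is never obtained.
zinlun: reached.
No rule produces torule, and it is not given.
tortor: reached.
Reached: sylion, zinlun, and tortor — 3 of the 5.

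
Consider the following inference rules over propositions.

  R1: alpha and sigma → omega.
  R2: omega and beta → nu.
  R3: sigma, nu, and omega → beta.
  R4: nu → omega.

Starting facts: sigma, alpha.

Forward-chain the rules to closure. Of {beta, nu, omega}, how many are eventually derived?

alpha and sigma hold, so omega follows (R1).
beta would need sigma, nu, and omega (R3), but nu is never established.
nu would need omega and beta (R2), but beta is never established.
omega: reached.
Reached: omega — 1 of the 3.

1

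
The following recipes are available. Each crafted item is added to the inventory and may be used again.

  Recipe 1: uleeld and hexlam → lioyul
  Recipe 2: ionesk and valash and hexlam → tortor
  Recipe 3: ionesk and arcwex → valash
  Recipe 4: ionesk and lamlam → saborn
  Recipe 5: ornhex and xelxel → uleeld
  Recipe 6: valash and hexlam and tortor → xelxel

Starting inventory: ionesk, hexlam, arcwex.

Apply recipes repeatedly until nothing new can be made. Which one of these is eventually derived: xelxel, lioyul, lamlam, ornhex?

xelxel

Using Recipe 3, ionesk and arcwex make valash.
Using Recipe 2, ionesk, valash, and hexlam make tortor.
Using Recipe 6, valash, hexlam, and tortor make xelxel.
No rule produces lamlam, and it is not given. lioyul would need uleeld and hexlam (Recipe 1), but uleeld is never obtained. No rule produces ornhex, and it is not given.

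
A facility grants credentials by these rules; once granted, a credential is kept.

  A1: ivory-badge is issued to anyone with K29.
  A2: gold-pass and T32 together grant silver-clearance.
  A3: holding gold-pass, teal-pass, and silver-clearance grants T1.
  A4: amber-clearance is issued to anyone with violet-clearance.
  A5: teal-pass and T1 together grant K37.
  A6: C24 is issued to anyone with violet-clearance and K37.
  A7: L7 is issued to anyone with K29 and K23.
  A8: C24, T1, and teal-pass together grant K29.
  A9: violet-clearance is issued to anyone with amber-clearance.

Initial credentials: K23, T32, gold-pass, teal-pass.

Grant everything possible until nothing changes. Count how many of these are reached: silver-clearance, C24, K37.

2

Holding gold-pass and T32 grants silver-clearance (A2).
Holding gold-pass, teal-pass, and silver-clearance grants T1 (A3).
Holding teal-pass and T1 grants K37 (A5).
silver-clearance: reached.
C24 would need violet-clearance and K37 (A6), but violet-clearance is never granted.
K37: reached.
Reached: silver-clearance and K37 — 2 of the 3.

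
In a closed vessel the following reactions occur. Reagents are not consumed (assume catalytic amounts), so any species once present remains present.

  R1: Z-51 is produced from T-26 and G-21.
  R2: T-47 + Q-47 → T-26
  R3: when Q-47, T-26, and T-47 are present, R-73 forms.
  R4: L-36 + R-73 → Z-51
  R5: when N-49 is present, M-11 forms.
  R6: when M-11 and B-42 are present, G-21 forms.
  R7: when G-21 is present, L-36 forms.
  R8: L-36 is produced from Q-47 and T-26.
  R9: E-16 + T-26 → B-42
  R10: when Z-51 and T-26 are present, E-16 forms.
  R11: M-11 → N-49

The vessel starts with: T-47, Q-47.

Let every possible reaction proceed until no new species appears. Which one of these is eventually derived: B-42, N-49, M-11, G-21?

B-42

T-47 and Q-47 present → T-26 forms (R2).
Q-47, T-26, and T-47 present → R-73 forms (R3).
Q-47 and T-26 present → L-36 forms (R8).
L-36 and R-73 present → Z-51 forms (R4).
Z-51 and T-26 present → E-16 forms (R10).
E-16 and T-26 present → B-42 forms (R9).
N-49 would need M-11 (R11), but M-11 never forms. M-11 would need N-49 (R5), but N-49 never forms. G-21 would need M-11 and B-42 (R6), but M-11 never forms.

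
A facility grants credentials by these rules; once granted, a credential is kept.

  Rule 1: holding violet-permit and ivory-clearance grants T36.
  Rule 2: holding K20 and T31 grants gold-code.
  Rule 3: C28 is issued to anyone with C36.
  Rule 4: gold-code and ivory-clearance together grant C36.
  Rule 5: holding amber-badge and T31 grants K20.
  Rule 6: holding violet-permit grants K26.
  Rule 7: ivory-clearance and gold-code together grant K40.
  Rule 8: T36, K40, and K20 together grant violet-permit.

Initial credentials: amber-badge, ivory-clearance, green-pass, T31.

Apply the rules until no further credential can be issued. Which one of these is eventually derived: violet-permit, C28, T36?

C28

Holding amber-badge and T31 grants K20 (Rule 5).
Holding K20 and T31 grants gold-code (Rule 2).
Holding gold-code and ivory-clearance grants C36 (Rule 4).
Holding C36 grants C28 (Rule 3).
violet-permit would need T36, K40, and K20 (Rule 8), but T36 is never granted. T36 would need violet-permit and ivory-clearance (Rule 1), but violet-permit is never granted.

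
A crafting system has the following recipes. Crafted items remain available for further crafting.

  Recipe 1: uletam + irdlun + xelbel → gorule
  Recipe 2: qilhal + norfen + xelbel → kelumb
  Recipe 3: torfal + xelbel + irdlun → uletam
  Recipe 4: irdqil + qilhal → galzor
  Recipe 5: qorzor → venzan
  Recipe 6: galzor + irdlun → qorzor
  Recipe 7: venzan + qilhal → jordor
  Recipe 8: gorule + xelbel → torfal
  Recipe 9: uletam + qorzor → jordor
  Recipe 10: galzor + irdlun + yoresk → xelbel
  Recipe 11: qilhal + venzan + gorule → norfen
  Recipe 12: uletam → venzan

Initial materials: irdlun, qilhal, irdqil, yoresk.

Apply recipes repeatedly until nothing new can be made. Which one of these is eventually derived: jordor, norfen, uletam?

irdqil + qilhal → galzor (Recipe 4).
galzor + irdlun → qorzor (Recipe 6).
qorzor → venzan (Recipe 5).
venzan + qilhal → jordor (Recipe 7).
uletam would need torfal, xelbel, and irdlun (Recipe 3), but torfal is never obtained. norfen would need qilhal, venzan, and gorule (Recipe 11), but gorule is never obtained.

jordor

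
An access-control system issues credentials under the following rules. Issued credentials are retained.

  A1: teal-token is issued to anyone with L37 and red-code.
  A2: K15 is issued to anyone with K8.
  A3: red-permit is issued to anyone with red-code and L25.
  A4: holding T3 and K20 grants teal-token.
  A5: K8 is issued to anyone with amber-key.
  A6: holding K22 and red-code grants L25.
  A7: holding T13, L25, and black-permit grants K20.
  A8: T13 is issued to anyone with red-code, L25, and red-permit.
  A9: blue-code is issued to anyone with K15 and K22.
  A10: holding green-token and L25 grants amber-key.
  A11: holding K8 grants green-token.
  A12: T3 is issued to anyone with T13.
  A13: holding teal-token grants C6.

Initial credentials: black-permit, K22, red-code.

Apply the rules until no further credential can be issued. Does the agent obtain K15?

K15 would need K8 (A2), but K8 is never granted.

No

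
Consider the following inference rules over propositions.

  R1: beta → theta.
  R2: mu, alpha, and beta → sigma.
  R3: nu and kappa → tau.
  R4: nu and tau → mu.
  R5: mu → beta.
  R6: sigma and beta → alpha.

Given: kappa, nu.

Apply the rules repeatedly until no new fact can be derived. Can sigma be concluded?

No

sigma would need mu, alpha, and beta (R2), but alpha is never established.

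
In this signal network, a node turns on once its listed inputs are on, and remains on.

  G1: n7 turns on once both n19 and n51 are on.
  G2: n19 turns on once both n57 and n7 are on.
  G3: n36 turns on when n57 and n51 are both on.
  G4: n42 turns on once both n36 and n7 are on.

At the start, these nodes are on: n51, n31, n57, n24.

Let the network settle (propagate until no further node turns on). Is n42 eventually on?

n42 would need n36 and n7 (G4), but n7 never turns on.

No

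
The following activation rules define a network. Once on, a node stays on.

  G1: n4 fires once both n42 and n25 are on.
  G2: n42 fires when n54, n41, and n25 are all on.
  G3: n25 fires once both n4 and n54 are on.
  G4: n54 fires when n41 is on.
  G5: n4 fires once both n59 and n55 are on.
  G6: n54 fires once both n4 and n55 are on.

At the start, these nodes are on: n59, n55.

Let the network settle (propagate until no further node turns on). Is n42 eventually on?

n42 would need n54, n41, and n25 (G2), but n41 never turns on.

No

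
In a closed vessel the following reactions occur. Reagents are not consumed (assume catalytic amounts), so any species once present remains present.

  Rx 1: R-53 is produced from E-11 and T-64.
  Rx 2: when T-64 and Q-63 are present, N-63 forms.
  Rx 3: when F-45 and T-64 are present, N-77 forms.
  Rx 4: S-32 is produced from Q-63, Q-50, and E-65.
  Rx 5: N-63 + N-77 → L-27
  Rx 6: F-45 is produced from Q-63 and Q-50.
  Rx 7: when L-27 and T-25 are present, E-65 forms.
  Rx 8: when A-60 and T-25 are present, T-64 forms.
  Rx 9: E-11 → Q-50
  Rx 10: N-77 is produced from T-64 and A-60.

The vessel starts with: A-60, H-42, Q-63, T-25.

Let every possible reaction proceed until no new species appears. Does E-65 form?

A-60 and T-25 present → T-64 forms (Rx 8).
T-64 and Q-63 present → N-63 forms (Rx 2).
T-64 and A-60 present → N-77 forms (Rx 10).
N-63 and N-77 present → L-27 forms (Rx 5).
L-27 and T-25 present → E-65 forms (Rx 7).

Yes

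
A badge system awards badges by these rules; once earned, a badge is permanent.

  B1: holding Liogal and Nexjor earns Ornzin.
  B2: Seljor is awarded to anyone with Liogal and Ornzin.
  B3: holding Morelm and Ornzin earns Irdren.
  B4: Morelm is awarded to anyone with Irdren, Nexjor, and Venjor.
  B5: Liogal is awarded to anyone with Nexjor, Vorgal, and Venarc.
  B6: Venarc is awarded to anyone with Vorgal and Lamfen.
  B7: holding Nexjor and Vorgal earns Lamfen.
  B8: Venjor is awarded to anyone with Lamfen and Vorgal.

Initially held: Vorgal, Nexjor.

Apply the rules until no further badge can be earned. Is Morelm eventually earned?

No

Morelm would need Irdren, Nexjor, and Venjor (B4), but Irdren is never earned.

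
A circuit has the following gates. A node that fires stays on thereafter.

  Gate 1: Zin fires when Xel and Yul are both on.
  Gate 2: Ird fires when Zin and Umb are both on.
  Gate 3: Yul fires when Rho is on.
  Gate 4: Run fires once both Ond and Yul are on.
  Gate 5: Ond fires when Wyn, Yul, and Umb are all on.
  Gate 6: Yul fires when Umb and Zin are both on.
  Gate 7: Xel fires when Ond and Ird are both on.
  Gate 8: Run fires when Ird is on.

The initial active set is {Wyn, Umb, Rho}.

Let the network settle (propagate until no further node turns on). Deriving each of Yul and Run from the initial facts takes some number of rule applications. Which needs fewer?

Yul

Yul: Gate 3: Rho on → Yul on. [1 rule application]
Run: Gate 3: Rho on → Yul on. Gate 5: Wyn, Yul, and Umb on → Ond on. Ond and Yul are on, so Run fires (Gate 4). [3 rule applications]
Yul needs fewer.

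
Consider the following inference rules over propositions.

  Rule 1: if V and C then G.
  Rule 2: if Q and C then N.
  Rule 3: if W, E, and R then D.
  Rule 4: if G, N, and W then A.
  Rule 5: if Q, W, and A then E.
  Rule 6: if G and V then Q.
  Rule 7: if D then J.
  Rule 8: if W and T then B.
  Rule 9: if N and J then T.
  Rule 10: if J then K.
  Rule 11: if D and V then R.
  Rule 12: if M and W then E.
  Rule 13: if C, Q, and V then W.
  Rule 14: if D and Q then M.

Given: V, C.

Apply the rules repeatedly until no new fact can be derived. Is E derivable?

Yes

V and C hold, so G follows (Rule 1).
From G and V, Rule 6 gives Q.
Q and C hold, so N follows (Rule 2).
From C, Q, and V, Rule 13 gives W.
From G, N, and W, Rule 4 gives A.
From Q, W, and A, Rule 5 gives E.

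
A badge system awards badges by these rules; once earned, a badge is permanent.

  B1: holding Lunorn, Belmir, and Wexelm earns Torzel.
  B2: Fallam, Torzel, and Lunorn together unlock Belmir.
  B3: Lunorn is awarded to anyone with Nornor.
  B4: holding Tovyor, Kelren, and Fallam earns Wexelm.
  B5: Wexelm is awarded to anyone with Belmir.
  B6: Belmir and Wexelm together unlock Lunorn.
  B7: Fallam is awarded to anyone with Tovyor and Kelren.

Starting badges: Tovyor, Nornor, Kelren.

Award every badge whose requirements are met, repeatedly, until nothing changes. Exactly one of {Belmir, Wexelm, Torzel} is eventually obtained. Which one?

Wexelm

With Tovyor and Kelren, Fallam is earned (B7).
With Tovyor, Kelren, and Fallam, Wexelm is earned (B4).
Belmir would need Fallam, Torzel, and Lunorn (B2), but Torzel is never earned. Torzel would need Lunorn, Belmir, and Wexelm (B1), but Belmir is never earned.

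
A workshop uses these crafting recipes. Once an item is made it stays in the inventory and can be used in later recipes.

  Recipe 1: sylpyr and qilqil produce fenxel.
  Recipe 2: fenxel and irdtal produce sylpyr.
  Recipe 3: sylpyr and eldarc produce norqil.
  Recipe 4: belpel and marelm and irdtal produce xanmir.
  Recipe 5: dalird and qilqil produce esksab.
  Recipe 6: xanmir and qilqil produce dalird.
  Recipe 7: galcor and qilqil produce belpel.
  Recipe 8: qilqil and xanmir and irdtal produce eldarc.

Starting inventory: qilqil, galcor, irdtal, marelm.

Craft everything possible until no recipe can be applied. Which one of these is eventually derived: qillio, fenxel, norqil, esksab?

Using Recipe 7, galcor and qilqil make belpel.
Using Recipe 4, belpel, marelm, and irdtal make xanmir.
xanmir and qilqil → dalird (Recipe 6).
dalird and qilqil → esksab (Recipe 5).
fenxel would need sylpyr and qilqil (Recipe 1), but sylpyr is never obtained. No rule produces qillio, and it is not given. norqil would need sylpyr and eldarc (Recipe 3), but sylpyr is never obtained.

esksab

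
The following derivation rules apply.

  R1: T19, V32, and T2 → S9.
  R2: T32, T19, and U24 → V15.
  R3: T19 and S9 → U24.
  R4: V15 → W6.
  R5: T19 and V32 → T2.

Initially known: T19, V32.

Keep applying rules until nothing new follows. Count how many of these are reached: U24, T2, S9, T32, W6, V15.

3

T19 and V32 hold, so T2 follows (R5).
From T19, V32, and T2, R1 gives S9.
T19 and S9 hold, so U24 follows (R3).
U24: reached.
T2: reached.
S9: reached.
No rule produces T32, and it is not given.
W6 would need V15 (R4), but V15 is never established.
V15 would need T32, T19, and U24 (R2), but T32 is never established.
Reached: U24, T2, and S9 — 3 of the 6.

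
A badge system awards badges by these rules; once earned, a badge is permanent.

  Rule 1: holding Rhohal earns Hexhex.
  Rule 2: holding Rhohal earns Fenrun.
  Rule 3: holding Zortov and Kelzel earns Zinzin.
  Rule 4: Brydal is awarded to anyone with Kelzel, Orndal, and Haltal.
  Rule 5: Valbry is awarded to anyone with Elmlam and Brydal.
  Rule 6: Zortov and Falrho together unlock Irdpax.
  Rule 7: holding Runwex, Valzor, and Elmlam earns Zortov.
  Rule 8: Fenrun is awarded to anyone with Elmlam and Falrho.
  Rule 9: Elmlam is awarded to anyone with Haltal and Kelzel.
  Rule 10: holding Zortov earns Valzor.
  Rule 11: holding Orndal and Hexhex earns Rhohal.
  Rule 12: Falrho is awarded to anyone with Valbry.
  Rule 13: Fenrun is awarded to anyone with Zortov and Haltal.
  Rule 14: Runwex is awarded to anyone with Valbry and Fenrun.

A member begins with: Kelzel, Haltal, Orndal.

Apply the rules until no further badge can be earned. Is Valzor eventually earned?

No

Valzor would need Zortov (Rule 10), but Zortov is never earned.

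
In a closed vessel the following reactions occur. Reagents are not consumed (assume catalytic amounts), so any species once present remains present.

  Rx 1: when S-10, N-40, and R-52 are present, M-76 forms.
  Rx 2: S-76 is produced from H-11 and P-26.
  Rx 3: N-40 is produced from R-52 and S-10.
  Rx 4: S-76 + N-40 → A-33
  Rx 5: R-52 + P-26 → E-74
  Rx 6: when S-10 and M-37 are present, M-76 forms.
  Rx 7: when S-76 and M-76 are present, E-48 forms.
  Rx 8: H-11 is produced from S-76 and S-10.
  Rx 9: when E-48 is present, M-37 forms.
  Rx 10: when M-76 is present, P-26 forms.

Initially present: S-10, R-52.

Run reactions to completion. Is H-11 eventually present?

H-11 would need S-76 and S-10 (Rx 8), but S-76 never forms.

No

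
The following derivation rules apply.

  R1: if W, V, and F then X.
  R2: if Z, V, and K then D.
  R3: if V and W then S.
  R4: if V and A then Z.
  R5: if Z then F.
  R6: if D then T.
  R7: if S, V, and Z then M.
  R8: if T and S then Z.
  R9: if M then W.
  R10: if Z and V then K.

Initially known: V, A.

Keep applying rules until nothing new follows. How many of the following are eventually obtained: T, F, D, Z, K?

5

V and A hold, so Z follows (R4).
From Z and V, R10 gives K.
From Z, R5 gives F.
Z, V, and K hold, so D follows (R2).
D holds, so T follows (R6).
T: reached.
F: reached.
D: reached.
Z: reached.
K: reached.
All 5 are reached.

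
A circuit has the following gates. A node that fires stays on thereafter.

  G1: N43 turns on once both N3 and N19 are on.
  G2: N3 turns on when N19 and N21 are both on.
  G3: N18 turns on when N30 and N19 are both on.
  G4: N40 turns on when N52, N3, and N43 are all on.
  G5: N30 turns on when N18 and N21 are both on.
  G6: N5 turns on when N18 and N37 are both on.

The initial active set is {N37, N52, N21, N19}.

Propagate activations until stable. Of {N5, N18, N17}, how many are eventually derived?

N5 would need N18 and N37 (G6), but N18 never turns on.
N18 would need N30 and N19 (G3), but N30 never turns on.
No rule produces N17, and it is not given.
None of the 3 are reached.

0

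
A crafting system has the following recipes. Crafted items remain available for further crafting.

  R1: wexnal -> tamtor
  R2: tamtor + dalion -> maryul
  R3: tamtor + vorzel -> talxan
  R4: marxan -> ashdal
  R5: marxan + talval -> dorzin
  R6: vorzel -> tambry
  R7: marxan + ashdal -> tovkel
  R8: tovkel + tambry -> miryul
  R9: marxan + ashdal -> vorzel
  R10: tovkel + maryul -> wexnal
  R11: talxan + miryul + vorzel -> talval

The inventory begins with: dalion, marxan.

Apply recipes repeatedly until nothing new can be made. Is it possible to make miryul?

Using R4, marxan makes ashdal.
Using R9, marxan and ashdal make vorzel.
Using R7, marxan and ashdal make tovkel.
Using R6, vorzel makes tambry.
Using R8, tovkel and tambry make miryul.

Yes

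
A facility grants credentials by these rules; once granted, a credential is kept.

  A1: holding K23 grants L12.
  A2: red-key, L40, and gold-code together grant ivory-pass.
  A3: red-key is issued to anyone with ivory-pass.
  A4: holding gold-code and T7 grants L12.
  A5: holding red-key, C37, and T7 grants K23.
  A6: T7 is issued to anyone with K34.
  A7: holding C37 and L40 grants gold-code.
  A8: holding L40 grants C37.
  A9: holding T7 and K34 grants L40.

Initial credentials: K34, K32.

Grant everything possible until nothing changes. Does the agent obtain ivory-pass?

ivory-pass would need red-key, L40, and gold-code (A2), but red-key is never granted.

No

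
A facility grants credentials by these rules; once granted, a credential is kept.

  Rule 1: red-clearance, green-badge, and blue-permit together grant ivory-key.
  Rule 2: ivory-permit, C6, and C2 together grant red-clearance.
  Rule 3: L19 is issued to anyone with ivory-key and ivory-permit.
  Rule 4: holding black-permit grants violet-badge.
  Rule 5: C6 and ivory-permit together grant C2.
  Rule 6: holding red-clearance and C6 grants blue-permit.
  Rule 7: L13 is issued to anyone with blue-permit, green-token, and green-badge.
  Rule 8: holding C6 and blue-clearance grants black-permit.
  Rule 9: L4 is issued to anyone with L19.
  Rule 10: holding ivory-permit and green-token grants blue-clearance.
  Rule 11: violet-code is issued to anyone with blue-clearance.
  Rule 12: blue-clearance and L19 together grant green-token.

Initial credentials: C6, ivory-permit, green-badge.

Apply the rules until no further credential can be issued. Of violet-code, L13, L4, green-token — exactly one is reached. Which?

L4

Holding C6 and ivory-permit grants C2 (Rule 5).
Holding ivory-permit, C6, and C2 grants red-clearance (Rule 2).
Holding red-clearance and C6 grants blue-permit (Rule 6).
Holding red-clearance, green-badge, and blue-permit grants ivory-key (Rule 1).
Holding ivory-key and ivory-permit grants L19 (Rule 3).
Holding L19 grants L4 (Rule 9).
green-token would need blue-clearance and L19 (Rule 12), but blue-clearance is never granted. L13 would need blue-permit, green-token, and green-badge (Rule 7), but green-token is never granted. violet-code would need blue-clearance (Rule 11), but blue-clearance is never granted.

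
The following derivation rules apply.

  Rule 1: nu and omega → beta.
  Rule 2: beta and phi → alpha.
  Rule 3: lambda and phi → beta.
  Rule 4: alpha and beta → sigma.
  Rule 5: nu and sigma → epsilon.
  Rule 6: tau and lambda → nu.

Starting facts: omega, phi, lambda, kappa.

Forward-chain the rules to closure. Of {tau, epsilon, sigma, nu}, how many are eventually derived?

1

From lambda and phi, Rule 3 gives beta.
From beta and phi, Rule 2 gives alpha.
From alpha and beta, Rule 4 gives sigma.
No rule produces tau, and it is not given.
epsilon would need nu and sigma (Rule 5), but nu is never established.
sigma: reached.
nu would need tau and lambda (Rule 6), but tau is never established.
Reached: sigma — 1 of the 4.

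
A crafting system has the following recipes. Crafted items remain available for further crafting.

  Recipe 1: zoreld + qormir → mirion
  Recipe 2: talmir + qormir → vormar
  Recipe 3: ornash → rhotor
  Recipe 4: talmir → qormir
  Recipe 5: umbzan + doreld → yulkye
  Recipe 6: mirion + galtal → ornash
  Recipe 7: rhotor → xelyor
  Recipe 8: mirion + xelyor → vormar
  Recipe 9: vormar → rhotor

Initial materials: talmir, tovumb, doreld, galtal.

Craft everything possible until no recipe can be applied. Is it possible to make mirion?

No

mirion would need zoreld and qormir (Recipe 1), but zoreld is never obtained.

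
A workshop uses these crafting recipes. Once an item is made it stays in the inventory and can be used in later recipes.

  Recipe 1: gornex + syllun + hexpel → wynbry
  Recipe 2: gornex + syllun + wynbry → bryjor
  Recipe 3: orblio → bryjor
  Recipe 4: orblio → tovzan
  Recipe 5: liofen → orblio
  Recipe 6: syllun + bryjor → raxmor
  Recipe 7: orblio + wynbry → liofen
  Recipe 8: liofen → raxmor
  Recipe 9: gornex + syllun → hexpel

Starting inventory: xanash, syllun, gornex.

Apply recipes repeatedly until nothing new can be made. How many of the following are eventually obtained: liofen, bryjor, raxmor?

gornex + syllun → hexpel (Recipe 9).
gornex + syllun + hexpel → wynbry (Recipe 1).
Using Recipe 2, gornex, syllun, and wynbry make bryjor.
Using Recipe 6, syllun and bryjor make raxmor.
liofen would need orblio and wynbry (Recipe 7), but orblio is never obtained.
bryjor: reached.
raxmor: reached.
Reached: bryjor and raxmor — 2 of the 3.

2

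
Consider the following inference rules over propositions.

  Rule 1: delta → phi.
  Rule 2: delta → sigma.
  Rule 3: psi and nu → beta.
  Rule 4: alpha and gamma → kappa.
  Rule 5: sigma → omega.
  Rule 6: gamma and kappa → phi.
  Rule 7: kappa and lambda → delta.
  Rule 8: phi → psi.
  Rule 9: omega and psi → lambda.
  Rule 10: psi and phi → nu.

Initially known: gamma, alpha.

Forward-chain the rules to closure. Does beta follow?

alpha and gamma hold, so kappa follows (Rule 4).
From gamma and kappa, Rule 6 gives phi.
From phi, Rule 8 gives psi.
From psi and phi, Rule 10 gives nu.
From psi and nu, Rule 3 gives beta.

Yes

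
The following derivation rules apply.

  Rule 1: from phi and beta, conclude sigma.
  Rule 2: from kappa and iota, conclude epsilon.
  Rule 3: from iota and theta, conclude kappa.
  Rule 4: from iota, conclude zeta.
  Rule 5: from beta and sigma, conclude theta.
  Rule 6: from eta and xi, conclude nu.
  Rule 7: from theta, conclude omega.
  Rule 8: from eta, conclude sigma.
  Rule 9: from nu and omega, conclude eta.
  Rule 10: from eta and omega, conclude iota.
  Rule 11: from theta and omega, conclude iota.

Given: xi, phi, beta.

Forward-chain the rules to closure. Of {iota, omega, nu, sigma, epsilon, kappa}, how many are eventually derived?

From phi and beta, Rule 1 gives sigma.
beta and sigma hold, so theta follows (Rule 5).
theta holds, so omega follows (Rule 7).
From theta and omega, Rule 11 gives iota.
From iota and theta, Rule 3 gives kappa.
kappa and iota hold, so epsilon follows (Rule 2).
iota: reached.
omega: reached.
nu would need eta and xi (Rule 6), but eta is never established.
sigma: reached.
epsilon: reached.
kappa: reached.
Reached: iota, omega, sigma, epsilon, and kappa — 5 of the 6.

5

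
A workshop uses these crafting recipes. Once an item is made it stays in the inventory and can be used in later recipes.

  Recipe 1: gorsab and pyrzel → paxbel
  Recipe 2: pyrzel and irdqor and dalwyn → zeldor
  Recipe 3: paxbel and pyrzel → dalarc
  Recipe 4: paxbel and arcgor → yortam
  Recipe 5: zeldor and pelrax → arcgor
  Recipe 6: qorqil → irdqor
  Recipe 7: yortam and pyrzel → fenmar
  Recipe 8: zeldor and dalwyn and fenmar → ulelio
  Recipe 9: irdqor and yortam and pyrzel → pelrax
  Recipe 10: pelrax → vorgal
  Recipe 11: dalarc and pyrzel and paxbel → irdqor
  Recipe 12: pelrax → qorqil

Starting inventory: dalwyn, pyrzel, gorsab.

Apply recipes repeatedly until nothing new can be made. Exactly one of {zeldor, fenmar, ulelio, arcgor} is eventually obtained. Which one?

gorsab and pyrzel → paxbel (Recipe 1).
paxbel and pyrzel → dalarc (Recipe 3).
Using Recipe 11, dalarc, pyrzel, and paxbel make irdqor.
pyrzel and irdqor and dalwyn → zeldor (Recipe 2).
arcgor would need zeldor and pelrax (Recipe 5), but pelrax is never obtained. ulelio would need zeldor, dalwyn, and fenmar (Recipe 8), but fenmar is never obtained. fenmar would need yortam and pyrzel (Recipe 7), but yortam is never obtained.

zeldor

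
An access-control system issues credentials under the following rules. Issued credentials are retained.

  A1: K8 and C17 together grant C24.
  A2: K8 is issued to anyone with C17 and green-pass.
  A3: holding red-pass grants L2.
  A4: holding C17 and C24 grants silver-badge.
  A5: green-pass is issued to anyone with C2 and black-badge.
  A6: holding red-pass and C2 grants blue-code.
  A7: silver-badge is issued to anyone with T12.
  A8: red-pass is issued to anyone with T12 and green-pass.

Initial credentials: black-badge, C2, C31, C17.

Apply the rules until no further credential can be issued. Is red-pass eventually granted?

red-pass would need T12 and green-pass (A8), but T12 is never granted.

No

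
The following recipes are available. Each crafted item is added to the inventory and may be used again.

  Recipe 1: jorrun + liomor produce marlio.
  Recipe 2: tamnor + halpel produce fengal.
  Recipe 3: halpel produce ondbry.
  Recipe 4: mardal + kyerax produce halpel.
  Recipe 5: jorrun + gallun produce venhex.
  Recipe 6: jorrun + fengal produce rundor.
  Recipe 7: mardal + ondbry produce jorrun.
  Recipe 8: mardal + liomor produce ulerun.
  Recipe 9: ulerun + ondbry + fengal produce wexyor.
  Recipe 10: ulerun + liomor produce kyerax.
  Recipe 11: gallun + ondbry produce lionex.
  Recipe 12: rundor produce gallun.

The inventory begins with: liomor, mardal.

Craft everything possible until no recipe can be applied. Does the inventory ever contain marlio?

Yes

mardal + liomor → ulerun (Recipe 8).
Using Recipe 10, ulerun and liomor make kyerax.
mardal + kyerax → halpel (Recipe 4).
Using Recipe 3, halpel makes ondbry.
Using Recipe 7, mardal and ondbry make jorrun.
Using Recipe 1, jorrun and liomor make marlio.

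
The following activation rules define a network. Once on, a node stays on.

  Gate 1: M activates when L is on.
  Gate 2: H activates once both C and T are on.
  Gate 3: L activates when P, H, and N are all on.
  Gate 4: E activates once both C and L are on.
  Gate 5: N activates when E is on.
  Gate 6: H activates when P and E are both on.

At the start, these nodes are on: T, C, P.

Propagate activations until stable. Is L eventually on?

No

L would need P, H, and N (Gate 3), but N never turns on.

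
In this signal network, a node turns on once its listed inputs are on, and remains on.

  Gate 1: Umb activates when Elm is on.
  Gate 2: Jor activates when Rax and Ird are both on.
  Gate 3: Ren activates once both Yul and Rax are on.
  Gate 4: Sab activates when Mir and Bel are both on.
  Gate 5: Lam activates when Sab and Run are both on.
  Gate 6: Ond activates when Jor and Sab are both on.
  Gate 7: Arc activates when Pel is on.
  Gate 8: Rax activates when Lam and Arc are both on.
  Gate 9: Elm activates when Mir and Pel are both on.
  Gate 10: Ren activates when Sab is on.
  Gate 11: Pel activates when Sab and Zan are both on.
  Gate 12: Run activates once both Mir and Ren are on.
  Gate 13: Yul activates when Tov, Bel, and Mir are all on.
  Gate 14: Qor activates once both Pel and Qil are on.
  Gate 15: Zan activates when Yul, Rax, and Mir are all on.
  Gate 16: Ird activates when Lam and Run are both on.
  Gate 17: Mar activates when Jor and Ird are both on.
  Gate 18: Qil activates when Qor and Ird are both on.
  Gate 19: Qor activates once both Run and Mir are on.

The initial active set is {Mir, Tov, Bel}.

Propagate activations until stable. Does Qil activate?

Yes

Mir and Bel are on, so Sab activates (Gate 4).
Gate 10: Sab on → Ren on.
Gate 12: Mir and Ren on → Run on.
Gate 19: Run and Mir on → Qor on.
Gate 5: Sab and Run on → Lam on.
Lam and Run are on, so Ird activates (Gate 16).
Gate 18: Qor and Ird on → Qil on.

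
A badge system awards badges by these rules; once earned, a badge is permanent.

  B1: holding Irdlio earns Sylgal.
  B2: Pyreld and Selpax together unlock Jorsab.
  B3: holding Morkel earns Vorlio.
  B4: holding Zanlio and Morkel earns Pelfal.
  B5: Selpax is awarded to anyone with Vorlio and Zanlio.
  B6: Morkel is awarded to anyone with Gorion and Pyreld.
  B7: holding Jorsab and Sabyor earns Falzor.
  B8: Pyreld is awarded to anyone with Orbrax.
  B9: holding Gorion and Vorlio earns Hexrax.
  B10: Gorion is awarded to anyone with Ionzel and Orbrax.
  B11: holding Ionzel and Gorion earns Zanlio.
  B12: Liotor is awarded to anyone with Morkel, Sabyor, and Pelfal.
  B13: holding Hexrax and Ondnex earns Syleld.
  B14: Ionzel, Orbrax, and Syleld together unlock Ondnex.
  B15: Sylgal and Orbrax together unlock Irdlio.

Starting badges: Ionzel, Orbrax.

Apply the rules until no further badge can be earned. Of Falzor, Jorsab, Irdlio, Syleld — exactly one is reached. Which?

Jorsab

With Ionzel and Orbrax, Gorion is earned (B10).
With Orbrax, Pyreld is earned (B8).
With Gorion and Pyreld, Morkel is earned (B6).
With Ionzel and Gorion, Zanlio is earned (B11).
With Morkel, Vorlio is earned (B3).
With Vorlio and Zanlio, Selpax is earned (B5).
With Pyreld and Selpax, Jorsab is earned (B2).
Syleld would need Hexrax and Ondnex (B13), but Ondnex is never earned. Falzor would need Jorsab and Sabyor (B7), but Sabyor is never earned. Irdlio would need Sylgal and Orbrax (B15), but Sylgal is never earned.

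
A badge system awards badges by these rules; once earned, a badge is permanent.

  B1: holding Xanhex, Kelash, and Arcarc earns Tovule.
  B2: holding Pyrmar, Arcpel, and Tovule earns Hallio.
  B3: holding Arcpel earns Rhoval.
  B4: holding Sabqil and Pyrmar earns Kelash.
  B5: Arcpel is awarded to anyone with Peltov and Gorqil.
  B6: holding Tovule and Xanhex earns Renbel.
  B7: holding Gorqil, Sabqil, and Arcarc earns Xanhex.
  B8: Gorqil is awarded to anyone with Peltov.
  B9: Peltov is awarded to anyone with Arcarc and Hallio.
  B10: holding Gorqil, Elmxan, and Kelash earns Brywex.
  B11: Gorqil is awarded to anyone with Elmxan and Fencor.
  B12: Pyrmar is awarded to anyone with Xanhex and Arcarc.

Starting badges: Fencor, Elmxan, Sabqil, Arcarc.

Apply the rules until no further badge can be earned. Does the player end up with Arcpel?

No

Arcpel would need Peltov and Gorqil (B5), but Peltov is never earned.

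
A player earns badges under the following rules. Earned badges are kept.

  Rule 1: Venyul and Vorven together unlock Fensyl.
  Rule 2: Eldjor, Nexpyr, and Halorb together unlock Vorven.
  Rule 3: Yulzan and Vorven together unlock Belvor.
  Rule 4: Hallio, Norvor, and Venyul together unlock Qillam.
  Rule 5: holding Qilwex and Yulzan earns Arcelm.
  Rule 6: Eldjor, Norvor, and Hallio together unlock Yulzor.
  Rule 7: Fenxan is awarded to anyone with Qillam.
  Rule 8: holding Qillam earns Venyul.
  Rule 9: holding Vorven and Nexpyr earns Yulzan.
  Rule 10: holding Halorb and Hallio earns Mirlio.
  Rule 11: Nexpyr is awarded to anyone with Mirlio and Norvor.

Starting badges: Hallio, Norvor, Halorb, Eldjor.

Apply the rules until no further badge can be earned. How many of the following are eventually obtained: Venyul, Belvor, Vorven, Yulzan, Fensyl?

With Halorb and Hallio, Mirlio is earned (Rule 10).
With Mirlio and Norvor, Nexpyr is earned (Rule 11).
With Eldjor, Nexpyr, and Halorb, Vorven is earned (Rule 2).
With Vorven and Nexpyr, Yulzan is earned (Rule 9).
With Yulzan and Vorven, Belvor is earned (Rule 3).
Venyul would need Qillam (Rule 8), but Qillam is never earned.
Belvor: reached.
Vorven: reached.
Yulzan: reached.
Fensyl would need Venyul and Vorven (Rule 1), but Venyul is never earned.
Reached: Belvor, Vorven, and Yulzan — 3 of the 5.

3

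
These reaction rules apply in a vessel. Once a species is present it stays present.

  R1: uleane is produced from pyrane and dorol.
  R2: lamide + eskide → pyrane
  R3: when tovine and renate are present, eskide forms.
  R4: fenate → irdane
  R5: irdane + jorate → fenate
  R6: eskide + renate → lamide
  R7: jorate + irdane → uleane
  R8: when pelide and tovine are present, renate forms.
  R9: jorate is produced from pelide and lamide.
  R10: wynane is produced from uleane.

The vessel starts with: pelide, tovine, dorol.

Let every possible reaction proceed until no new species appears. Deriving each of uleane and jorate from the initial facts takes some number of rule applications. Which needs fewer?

jorate

jorate: pelide and tovine present → renate forms (R8). tovine and renate present → eskide forms (R3). eskide and renate present → lamide forms (R6). pelide and lamide present → jorate forms (R9). [4 rule applications]
uleane: pelide and tovine present → renate forms (R8). tovine and renate present → eskide forms (R3). eskide and renate present → lamide forms (R6). lamide and eskide present → pyrane forms (R2). pyrane and dorol present → uleane forms (R1). [5 rule applications]
jorate needs fewer.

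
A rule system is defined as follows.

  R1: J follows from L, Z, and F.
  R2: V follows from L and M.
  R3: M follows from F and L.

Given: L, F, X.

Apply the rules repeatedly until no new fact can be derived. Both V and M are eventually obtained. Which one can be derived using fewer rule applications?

M: From F and L, R3 gives M. [1 rule application]
V: From F and L, R3 gives M. L and M hold, so V follows (R2). [2 rule applications]
M needs fewer.

M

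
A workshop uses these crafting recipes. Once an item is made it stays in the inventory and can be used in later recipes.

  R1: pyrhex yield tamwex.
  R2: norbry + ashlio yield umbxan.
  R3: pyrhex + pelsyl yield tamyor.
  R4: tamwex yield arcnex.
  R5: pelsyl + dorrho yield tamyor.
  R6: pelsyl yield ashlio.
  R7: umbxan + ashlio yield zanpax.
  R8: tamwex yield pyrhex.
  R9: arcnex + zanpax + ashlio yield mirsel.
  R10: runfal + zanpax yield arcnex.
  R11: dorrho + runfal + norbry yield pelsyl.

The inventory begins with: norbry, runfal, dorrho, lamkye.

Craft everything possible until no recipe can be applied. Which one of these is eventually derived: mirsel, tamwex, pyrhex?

dorrho + runfal + norbry → pelsyl (R11).
Using R6, pelsyl makes ashlio.
Using R2, norbry and ashlio make umbxan.
Using R7, umbxan and ashlio make zanpax.
runfal + zanpax → arcnex (R10).
Using R9, arcnex, zanpax, and ashlio make mirsel.
tamwex would need pyrhex (R1), but pyrhex is never obtained. pyrhex would need tamwex (R8), but tamwex is never obtained.

mirsel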